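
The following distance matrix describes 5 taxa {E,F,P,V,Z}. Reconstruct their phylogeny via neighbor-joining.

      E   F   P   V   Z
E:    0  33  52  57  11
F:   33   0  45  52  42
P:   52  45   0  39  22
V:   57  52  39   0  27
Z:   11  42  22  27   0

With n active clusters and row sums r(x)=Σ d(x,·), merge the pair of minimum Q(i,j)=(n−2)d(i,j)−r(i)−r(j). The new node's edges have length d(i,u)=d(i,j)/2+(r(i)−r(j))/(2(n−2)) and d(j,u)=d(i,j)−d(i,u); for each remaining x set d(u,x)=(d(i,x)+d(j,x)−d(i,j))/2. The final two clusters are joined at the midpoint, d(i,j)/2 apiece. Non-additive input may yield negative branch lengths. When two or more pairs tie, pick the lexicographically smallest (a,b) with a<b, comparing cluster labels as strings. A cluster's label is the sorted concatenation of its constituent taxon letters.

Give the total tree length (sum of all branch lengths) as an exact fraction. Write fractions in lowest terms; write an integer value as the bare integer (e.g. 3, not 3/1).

1. join E+F (d=33, Q=-226) ⇒ EF; edges |E|=40/3, |F|=59/3
  updated: d(EF,P)=32, d(EF,V)=38, d(EF,Z)=10
2. join EF+Z (d=10, Q=-119) ⇒ EFZ; edges |EF|=41/4, |Z|=-1/4
  updated: d(EFZ,P)=22, d(EFZ,V)=55/2
3. join EFZ+P (d=22, Q=-177/2) ⇒ EFPZ; edges |EFZ|=21/4, |P|=67/4
  updated: d(EFPZ,V)=89/4
4. join EFPZ+V (d=89/4) ⇒ EFPVZ; edges |EFPZ|=89/8, |V|=89/8
final tree: ((((E:40/3,F:59/3):41/4,Z:-1/4):21/4,P:67/4):89/8,V:89/8)
total length: 349/4

349/4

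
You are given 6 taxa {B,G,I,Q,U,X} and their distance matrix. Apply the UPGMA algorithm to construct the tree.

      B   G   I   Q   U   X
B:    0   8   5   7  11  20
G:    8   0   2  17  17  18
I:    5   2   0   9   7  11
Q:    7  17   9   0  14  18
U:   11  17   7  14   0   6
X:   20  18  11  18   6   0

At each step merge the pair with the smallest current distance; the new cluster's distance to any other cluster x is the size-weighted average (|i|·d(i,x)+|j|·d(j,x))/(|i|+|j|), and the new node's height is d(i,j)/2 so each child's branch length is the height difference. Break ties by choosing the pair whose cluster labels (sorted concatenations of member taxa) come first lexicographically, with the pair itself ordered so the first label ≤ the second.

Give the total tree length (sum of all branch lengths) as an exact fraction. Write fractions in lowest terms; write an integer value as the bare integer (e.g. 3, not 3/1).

iteration 1: select G,I (d=2); attach at lengths (1, 1); label the merged cluster GI
  updated: d(B,GI)=13/2, d(GI,Q)=13, d(GI,U)=12, d(GI,X)=29/2
iteration 2: select U,X (d=6); attach at lengths (3, 3); label the merged cluster UX
  updated: d(B,UX)=31/2, d(GI,UX)=53/4, d(Q,UX)=16
iteration 3: select B,GI (d=13/2); attach at lengths (13/4, 9/4); label the merged cluster BGI
  updated: d(BGI,Q)=11, d(BGI,UX)=14
iteration 4: select BGI,Q (d=11); attach at lengths (9/4, 11/2); label the merged cluster BGIQ
  updated: d(BGIQ,UX)=29/2
iteration 5: select BGIQ,UX (d=29/2); attach at lengths (7/4, 17/4); label the merged cluster BGIQUX
final tree: (((B:13/4,(G:1,I:1):9/4):9/4,Q:11/2):7/4,(U:3,X:3):17/4)
total length: 109/4

109/4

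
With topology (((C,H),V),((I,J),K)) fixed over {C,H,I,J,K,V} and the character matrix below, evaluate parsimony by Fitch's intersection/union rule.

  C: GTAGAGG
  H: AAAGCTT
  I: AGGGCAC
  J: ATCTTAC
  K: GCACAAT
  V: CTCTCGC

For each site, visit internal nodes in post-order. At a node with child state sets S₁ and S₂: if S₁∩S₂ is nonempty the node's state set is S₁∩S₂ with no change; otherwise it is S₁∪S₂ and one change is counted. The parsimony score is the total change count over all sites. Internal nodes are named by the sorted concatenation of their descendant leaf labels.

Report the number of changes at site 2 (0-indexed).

site 0, node CH: C={G} ∪ H={A} → {A,G} (+1)
site 0, node CHV: CH={A,G} ∪ V={C} → {A,C,G} (+1)
site 0, node IJ: I={A} ∩ J={A} → {A} (+0)
site 0, node IJK: IJ={A} ∪ K={G} → {A,G} (+1)
site 0, node CHIJKV: CHV={A,C,G} ∩ IJK={A,G} → {A,G} (+0)
site 1, node CH: C={T} ∪ H={A} → {A,T} (+1)
site 1, node CHV: CH={A,T} ∩ V={T} → {T} (+0)
site 1, node IJ: I={G} ∪ J={T} → {G,T} (+1)
site 1, node IJK: IJ={G,T} ∪ K={C} → {C,G,T} (+1)
site 1, node CHIJKV: CHV={T} ∩ IJK={C,G,T} → {T} (+0)
site 2, node CH: C={A} ∩ H={A} → {A} (+0)
site 2, node CHV: CH={A} ∪ V={C} → {A,C} (+1)
site 2, node IJ: I={G} ∪ J={C} → {C,G} (+1)
site 2, node IJK: IJ={C,G} ∪ K={A} → {A,C,G} (+1)
site 2, node CHIJKV: CHV={A,C} ∩ IJK={A,C,G} → {A,C} (+0)
site 3, node CH: C={G} ∩ H={G} → {G} (+0)
site 3, node CHV: CH={G} ∪ V={T} → {G,T} (+1)
site 3, node IJ: I={G} ∪ J={T} → {G,T} (+1)
site 3, node IJK: IJ={G,T} ∪ K={C} → {C,G,T} (+1)
site 3, node CHIJKV: CHV={G,T} ∩ IJK={C,G,T} → {G,T} (+0)
site 4, node CH: C={A} ∪ H={C} → {A,C} (+1)
site 4, node CHV: CH={A,C} ∩ V={C} → {C} (+0)
site 4, node IJ: I={C} ∪ J={T} → {C,T} (+1)
site 4, node IJK: IJ={C,T} ∪ K={A} → {A,C,T} (+1)
site 4, node CHIJKV: CHV={C} ∩ IJK={A,C,T} → {C} (+0)
site 5, node CH: C={G} ∪ H={T} → {G,T} (+1)
site 5, node CHV: CH={G,T} ∩ V={G} → {G} (+0)
site 5, node IJ: I={A} ∩ J={A} → {A} (+0)
site 5, node IJK: IJ={A} ∩ K={A} → {A} (+0)
site 5, node CHIJKV: CHV={G} ∪ IJK={A} → {A,G} (+1)
site 6, node CH: C={G} ∪ H={T} → {G,T} (+1)
site 6, node CHV: CH={G,T} ∪ V={C} → {C,G,T} (+1)
site 6, node IJ: I={C} ∩ J={C} → {C} (+0)
site 6, node IJK: IJ={C} ∪ K={T} → {C,T} (+1)
site 6, node CHIJKV: CHV={C,G,T} ∩ IJK={C,T} → {C,T} (+0)
per-site changes: [3, 3, 3, 3, 3, 2, 3]; total = 20

3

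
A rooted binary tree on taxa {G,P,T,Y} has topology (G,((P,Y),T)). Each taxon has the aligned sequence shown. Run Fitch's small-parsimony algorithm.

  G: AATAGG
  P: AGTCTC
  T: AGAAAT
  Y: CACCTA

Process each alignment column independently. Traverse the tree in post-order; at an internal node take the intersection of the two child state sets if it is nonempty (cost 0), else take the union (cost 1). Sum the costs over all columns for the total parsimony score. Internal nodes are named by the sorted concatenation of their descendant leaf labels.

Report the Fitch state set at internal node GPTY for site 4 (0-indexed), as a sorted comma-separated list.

site 0, node PY: P={A} ∪ Y={C} → {A,C} (+1)
site 0, node PTY: PY={A,C} ∩ T={A} → {A} (+0)
site 0, node GPTY: G={A} ∩ PTY={A} → {A} (+0)
site 1, node PY: P={G} ∪ Y={A} → {A,G} (+1)
site 1, node PTY: PY={A,G} ∩ T={G} → {G} (+0)
site 1, node GPTY: G={A} ∪ PTY={G} → {A,G} (+1)
site 2, node PY: P={T} ∪ Y={C} → {C,T} (+1)
site 2, node PTY: PY={C,T} ∪ T={A} → {A,C,T} (+1)
site 2, node GPTY: G={T} ∩ PTY={A,C,T} → {T} (+0)
site 3, node PY: P={C} ∩ Y={C} → {C} (+0)
site 3, node PTY: PY={C} ∪ T={A} → {A,C} (+1)
site 3, node GPTY: G={A} ∩ PTY={A,C} → {A} (+0)
site 4, node PY: P={T} ∩ Y={T} → {T} (+0)
site 4, node PTY: PY={T} ∪ T={A} → {A,T} (+1)
site 4, node GPTY: G={G} ∪ PTY={A,T} → {A,G,T} (+1)
site 5, node PY: P={C} ∪ Y={A} → {A,C} (+1)
site 5, node PTY: PY={A,C} ∪ T={T} → {A,C,T} (+1)
site 5, node GPTY: G={G} ∪ PTY={A,C,T} → {A,C,G,T} (+1)
per-site changes: [1, 2, 2, 1, 2, 3]; total = 11

A,G,T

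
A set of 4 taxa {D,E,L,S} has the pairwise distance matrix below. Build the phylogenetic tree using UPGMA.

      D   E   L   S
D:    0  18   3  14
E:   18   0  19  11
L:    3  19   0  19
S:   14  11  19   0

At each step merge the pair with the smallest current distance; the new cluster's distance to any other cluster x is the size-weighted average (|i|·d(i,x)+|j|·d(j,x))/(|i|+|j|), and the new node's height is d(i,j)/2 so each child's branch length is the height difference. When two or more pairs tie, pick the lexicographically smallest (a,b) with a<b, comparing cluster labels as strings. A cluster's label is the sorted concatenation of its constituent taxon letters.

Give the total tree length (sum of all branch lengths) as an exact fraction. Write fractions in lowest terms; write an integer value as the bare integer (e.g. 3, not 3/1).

iteration 1: select D,L (d=3); attach at lengths (3/2, 3/2); label the merged cluster DL
  updated: d(DL,E)=37/2, d(DL,S)=33/2
iteration 2: select E,S (d=11); attach at lengths (11/2, 11/2); label the merged cluster ES
  updated: d(DL,ES)=35/2
iteration 3: select DL,ES (d=35/2); attach at lengths (29/4, 13/4); label the merged cluster DELS
final tree: ((D:3/2,L:3/2):29/4,(E:11/2,S:11/2):13/4)
total length: 49/2

49/2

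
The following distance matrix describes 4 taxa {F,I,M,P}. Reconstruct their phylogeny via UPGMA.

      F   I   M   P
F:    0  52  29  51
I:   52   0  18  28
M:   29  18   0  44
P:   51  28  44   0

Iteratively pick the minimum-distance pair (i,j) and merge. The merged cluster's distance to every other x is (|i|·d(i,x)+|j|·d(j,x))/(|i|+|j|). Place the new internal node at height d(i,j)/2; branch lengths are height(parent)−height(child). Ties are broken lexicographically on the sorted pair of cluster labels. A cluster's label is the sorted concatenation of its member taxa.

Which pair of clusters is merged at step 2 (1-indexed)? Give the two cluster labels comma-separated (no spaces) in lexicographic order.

1. join I+M (d=18) ⇒ IM; edges |I|=9, |M|=9
  updated: d(F,IM)=81/2, d(IM,P)=36
2. join IM+P (d=36) ⇒ IMP; edges |IM|=9, |P|=18
  updated: d(F,IMP)=44
3. join F+IMP (d=44) ⇒ FIMP; edges |F|=22, |IMP|=4
final tree: (F:22,((I:9,M:9):9,P:18):4)
total length: 71

IM,P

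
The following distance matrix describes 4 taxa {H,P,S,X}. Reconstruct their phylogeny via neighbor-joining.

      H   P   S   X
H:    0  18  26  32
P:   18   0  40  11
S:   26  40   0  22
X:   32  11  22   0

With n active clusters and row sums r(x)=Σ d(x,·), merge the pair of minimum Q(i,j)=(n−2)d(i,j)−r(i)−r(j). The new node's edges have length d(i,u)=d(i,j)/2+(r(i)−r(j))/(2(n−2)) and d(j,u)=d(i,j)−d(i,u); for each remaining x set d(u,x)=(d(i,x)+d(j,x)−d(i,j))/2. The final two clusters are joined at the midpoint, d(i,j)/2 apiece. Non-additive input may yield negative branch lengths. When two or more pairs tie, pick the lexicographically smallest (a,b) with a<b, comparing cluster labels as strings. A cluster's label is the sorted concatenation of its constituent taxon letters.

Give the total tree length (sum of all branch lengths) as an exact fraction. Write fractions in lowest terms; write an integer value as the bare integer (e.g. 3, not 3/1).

step 1: merge (H,S) at d=26, Q=-112; branch lengths H→10, S→16; new cluster HS
  updated: d(HS,P)=16, d(HS,X)=14
step 2: merge (HS,P) at d=16, Q=-41; branch lengths HS→19/2, P→13/2; new cluster HPS
  updated: d(HPS,X)=9/2
step 3: merge (HPS,X) at d=9/2; branch lengths HPS→9/4, X→9/4; new cluster HPSX
final tree: (((H:10,S:16):19/2,P:13/2):9/4,X:9/4)
total length: 93/2

93/2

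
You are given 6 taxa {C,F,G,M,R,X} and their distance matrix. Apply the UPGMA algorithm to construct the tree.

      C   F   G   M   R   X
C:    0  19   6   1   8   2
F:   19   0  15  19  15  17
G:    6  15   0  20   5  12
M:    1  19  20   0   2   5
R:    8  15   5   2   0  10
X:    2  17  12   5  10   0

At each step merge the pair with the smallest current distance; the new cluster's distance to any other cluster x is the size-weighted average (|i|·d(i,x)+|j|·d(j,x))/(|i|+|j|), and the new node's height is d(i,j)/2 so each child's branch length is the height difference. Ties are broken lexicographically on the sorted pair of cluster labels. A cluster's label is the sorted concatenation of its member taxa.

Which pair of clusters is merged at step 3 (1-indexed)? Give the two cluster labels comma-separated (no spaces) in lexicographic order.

1. join C+M (d=1) ⇒ CM; edges |C|=1/2, |M|=1/2
  updated: d(CM,F)=19, d(CM,G)=13, d(CM,R)=5, d(CM,X)=7/2
2. join CM+X (d=7/2) ⇒ CMX; edges |CM|=5/4, |X|=7/4
  updated: d(CMX,F)=55/3, d(CMX,G)=38/3, d(CMX,R)=20/3
3. join G+R (d=5) ⇒ GR; edges |G|=5/2, |R|=5/2
  updated: d(CMX,GR)=29/3, d(F,GR)=15
4. join CMX+GR (d=29/3) ⇒ CGMRX; edges |CMX|=37/12, |GR|=7/3
  updated: d(CGMRX,F)=17
5. join CGMRX+F (d=17) ⇒ CFGMRX; edges |CGMRX|=11/3, |F|=17/2
final tree: ((((C:1/2,M:1/2):5/4,X:7/4):37/12,(G:5/2,R:5/2):7/3):11/3,F:17/2)
total length: 319/12

G,R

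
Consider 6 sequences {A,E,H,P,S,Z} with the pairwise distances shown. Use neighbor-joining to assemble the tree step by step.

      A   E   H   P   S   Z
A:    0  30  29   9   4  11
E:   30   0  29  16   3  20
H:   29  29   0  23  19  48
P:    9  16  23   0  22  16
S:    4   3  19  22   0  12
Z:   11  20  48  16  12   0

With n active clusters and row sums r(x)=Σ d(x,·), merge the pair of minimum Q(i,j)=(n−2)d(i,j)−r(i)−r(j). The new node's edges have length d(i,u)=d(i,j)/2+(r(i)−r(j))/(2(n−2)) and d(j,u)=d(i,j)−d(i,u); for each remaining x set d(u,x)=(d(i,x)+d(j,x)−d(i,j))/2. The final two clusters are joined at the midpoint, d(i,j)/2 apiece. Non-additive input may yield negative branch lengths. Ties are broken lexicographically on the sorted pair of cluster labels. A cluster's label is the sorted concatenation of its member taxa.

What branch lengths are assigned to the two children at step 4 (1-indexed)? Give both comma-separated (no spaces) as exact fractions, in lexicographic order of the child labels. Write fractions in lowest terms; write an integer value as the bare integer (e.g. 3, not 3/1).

4,43/8

step 1: merge (A,Z) at d=11, Q=-146; branch lengths A→5/2, Z→17/2; new cluster AZ
  updated: d(AZ,E)=39/2, d(AZ,H)=33, d(AZ,P)=7, d(AZ,S)=5/2
step 2: merge (AZ,P) at d=7, Q=-109; branch lengths AZ→5/2, P→9/2; new cluster APZ
  updated: d(APZ,E)=57/4, d(APZ,H)=49/2, d(APZ,S)=35/4
step 3: merge (APZ,H) at d=49/2, Q=-71; branch lengths APZ→6, H→37/2; new cluster AHPZ
  updated: d(AHPZ,E)=75/8, d(AHPZ,S)=13/8
step 4: merge (AHPZ,E) at d=75/8, Q=-14; branch lengths AHPZ→4, E→43/8; new cluster AEHPZ
  updated: d(AEHPZ,S)=-19/8
step 5: merge (AEHPZ,S) at d=-19/8; branch lengths AEHPZ→-19/16, S→-19/16; new cluster AEHPSZ
final tree: (((((A:5/2,Z:17/2):5/2,P:9/2):6,H:37/2):4,E:43/8):-19/16,S:-19/16)
total length: 99/2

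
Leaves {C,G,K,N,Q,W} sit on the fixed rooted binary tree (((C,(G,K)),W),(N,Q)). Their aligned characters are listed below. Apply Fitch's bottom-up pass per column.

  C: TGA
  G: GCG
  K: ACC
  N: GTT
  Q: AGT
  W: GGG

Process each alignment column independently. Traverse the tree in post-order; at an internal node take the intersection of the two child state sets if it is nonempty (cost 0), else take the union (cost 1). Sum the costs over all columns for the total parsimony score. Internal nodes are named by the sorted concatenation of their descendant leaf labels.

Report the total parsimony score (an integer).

GK@0: {G} ∪ {A} = {A,G} (union, +1)
CGK@0: {T} ∪ {A,G} = {A,G,T} (union, +1)
CGKW@0: {A,G,T} ∩ {G} = {G} (intersection, +0)
NQ@0: {G} ∪ {A} = {A,G} (union, +1)
CGKNQW@0: {G} ∩ {A,G} = {G} (intersection, +0)
GK@1: {C} ∩ {C} = {C} (intersection, +0)
CGK@1: {G} ∪ {C} = {C,G} (union, +1)
CGKW@1: {C,G} ∩ {G} = {G} (intersection, +0)
NQ@1: {T} ∪ {G} = {G,T} (union, +1)
CGKNQW@1: {G} ∩ {G,T} = {G} (intersection, +0)
GK@2: {G} ∪ {C} = {C,G} (union, +1)
CGK@2: {A} ∪ {C,G} = {A,C,G} (union, +1)
CGKW@2: {A,C,G} ∩ {G} = {G} (intersection, +0)
NQ@2: {T} ∩ {T} = {T} (intersection, +0)
CGKNQW@2: {G} ∪ {T} = {G,T} (union, +1)
per-site changes: [3, 2, 3]; total = 8

8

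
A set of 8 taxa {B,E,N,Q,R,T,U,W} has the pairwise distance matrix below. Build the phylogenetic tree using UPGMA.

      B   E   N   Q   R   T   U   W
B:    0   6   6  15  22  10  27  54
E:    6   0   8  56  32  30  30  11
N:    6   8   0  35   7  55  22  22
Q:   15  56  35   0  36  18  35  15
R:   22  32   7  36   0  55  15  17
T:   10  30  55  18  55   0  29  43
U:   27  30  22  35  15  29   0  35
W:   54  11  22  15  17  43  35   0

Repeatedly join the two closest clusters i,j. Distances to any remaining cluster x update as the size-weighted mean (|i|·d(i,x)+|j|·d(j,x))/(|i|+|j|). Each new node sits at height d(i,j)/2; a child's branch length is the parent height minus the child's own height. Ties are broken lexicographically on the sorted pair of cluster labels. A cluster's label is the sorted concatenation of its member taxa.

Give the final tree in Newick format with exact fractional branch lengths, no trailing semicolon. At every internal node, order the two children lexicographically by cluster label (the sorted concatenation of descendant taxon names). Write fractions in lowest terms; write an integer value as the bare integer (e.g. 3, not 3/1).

iteration 1: select B,E (d=6); attach at lengths (3, 3); label the merged cluster BE
  updated: d(BE,N)=7, d(BE,Q)=71/2, d(BE,R)=27, d(BE,T)=20, d(BE,U)=57/2, d(BE,W)=65/2
iteration 2: select BE,N (d=7); attach at lengths (1/2, 7/2); label the merged cluster BEN
  updated: d(BEN,Q)=106/3, d(BEN,R)=61/3, d(BEN,T)=95/3, d(BEN,U)=79/3, d(BEN,W)=29
iteration 3: select Q,W (d=15); attach at lengths (15/2, 15/2); label the merged cluster QW
  updated: d(BEN,QW)=193/6, d(QW,R)=53/2, d(QW,T)=61/2, d(QW,U)=35
iteration 4: select R,U (d=15); attach at lengths (15/2, 15/2); label the merged cluster RU
  updated: d(BEN,RU)=70/3, d(QW,RU)=123/4, d(RU,T)=42
iteration 5: select BEN,RU (d=70/3); attach at lengths (49/6, 25/6); label the merged cluster BENRU
  updated: d(BENRU,QW)=158/5, d(BENRU,T)=179/5
iteration 6: select QW,T (d=61/2); attach at lengths (31/4, 61/4); label the merged cluster QTW
  updated: d(BENRU,QTW)=33
iteration 7: select BENRU,QTW (d=33); attach at lengths (29/6, 5/4); label the merged cluster BENQRTUW
final tree: ((((B:3,E:3):1/2,N:7/2):49/6,(R:15/2,U:15/2):25/6):29/6,((Q:15/2,W:15/2):31/4,T:61/4):5/4)
total length: 977/12

((((B:3,E:3):1/2,N:7/2):49/6,(R:15/2,U:15/2):25/6):29/6,((Q:15/2,W:15/2):31/4,T:61/4):5/4)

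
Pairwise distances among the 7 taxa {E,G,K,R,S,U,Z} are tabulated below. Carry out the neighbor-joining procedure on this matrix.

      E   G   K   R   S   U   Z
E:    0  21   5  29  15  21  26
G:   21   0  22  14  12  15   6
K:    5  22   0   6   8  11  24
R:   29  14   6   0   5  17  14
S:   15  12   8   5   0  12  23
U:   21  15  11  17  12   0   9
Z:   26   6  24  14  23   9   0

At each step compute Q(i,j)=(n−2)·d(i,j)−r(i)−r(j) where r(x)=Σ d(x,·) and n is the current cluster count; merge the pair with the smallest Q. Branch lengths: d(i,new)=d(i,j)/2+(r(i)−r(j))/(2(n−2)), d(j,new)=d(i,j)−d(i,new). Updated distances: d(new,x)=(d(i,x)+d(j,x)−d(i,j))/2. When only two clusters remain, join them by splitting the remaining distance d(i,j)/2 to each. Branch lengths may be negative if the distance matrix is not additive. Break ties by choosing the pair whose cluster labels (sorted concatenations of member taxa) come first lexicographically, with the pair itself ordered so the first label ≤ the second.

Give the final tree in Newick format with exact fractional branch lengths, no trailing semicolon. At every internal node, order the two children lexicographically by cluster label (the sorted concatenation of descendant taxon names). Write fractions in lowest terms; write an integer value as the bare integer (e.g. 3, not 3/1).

((((E:33/5,K:-8/5):7,((G:31/16,Z:65/16):37/8,U:35/8):33/8):5/2,R:67/16):13/32,S:13/32)

iteration 1: select E,K (d=5, Q=-168); attach at lengths (33/5, -8/5); label the merged cluster EK
  updated: d(EK,G)=19, d(EK,R)=15, d(EK,S)=9, d(EK,U)=27/2, d(EK,Z)=45/2
iteration 2: select G,Z (d=6, Q=-233/2); attach at lengths (31/16, 65/16); label the merged cluster GZ
  updated: d(EK,GZ)=71/4, d(GZ,R)=11, d(GZ,S)=29/2, d(GZ,U)=9
iteration 3: select GZ,U (d=9, Q=-307/4); attach at lengths (37/8, 35/8); label the merged cluster GUZ
  updated: d(EK,GUZ)=89/8, d(GUZ,R)=19/2, d(GUZ,S)=35/4
iteration 4: select EK,GUZ (d=89/8, Q=-169/4); attach at lengths (7, 33/8); label the merged cluster EGKUZ
  updated: d(EGKUZ,R)=107/16, d(EGKUZ,S)=53/16
iteration 5: select EGKUZ,R (d=107/16, Q=-15); attach at lengths (5/2, 67/16); label the merged cluster EGKRUZ
  updated: d(EGKRUZ,S)=13/16
iteration 6: select EGKRUZ,S (d=13/16); attach at lengths (13/32, 13/32); label the merged cluster EGKRSUZ
final tree: ((((E:33/5,K:-8/5):7,((G:31/16,Z:65/16):37/8,U:35/8):33/8):5/2,R:67/16):13/32,S:13/32)
total length: 309/8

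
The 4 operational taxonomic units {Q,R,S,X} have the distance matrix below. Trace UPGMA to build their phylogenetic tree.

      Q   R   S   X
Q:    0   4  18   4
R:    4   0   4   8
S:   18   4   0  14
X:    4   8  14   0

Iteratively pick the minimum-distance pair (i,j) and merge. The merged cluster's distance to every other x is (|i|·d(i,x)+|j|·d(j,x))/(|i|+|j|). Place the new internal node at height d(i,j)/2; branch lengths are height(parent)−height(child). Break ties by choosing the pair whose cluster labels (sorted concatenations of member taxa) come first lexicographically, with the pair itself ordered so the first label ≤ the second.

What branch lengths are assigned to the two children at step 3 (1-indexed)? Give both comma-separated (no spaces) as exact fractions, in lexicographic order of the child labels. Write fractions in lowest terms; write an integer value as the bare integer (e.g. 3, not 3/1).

1. join Q+R (d=4) ⇒ QR; edges |Q|=2, |R|=2
  updated: d(QR,S)=11, d(QR,X)=6
2. join QR+X (d=6) ⇒ QRX; edges |QR|=1, |X|=3
  updated: d(QRX,S)=12
3. join QRX+S (d=12) ⇒ QRSX; edges |QRX|=3, |S|=6
final tree: (((Q:2,R:2):1,X:3):3,S:6)
total length: 17

3,6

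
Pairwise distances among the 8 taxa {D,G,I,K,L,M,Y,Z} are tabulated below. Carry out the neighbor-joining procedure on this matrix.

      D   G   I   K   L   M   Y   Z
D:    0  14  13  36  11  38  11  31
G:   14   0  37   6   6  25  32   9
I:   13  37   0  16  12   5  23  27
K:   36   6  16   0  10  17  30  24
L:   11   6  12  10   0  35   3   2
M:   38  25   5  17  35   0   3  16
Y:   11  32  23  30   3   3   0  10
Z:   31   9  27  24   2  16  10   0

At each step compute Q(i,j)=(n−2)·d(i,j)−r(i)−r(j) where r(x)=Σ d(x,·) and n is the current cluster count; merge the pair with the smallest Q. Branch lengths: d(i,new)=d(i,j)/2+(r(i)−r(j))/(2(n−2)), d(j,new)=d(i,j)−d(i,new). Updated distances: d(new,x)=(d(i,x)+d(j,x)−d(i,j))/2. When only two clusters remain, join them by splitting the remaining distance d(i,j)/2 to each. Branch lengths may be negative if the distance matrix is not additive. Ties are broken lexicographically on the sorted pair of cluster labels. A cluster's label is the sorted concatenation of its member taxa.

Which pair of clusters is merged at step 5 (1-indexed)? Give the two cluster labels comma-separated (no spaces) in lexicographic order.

DIMY,GK

iteration 1: select I,M (d=5, Q=-242); attach at lengths (2, 3); label the merged cluster IM
  updated: d(D,IM)=23, d(G,IM)=57/2, d(IM,K)=14, d(IM,L)=21, d(IM,Y)=21/2, d(IM,Z)=19
iteration 2: select G,K (d=6, Q=-371/2); attach at lengths (11/20, 109/20); label the merged cluster GK
  updated: d(D,GK)=22, d(GK,IM)=73/4, d(GK,L)=5, d(GK,Y)=28, d(GK,Z)=27/2
iteration 3: select D,Y (d=11, Q=-233/2); attach at lengths (159/16, 17/16); label the merged cluster DY
  updated: d(DY,GK)=39/2, d(DY,IM)=45/4, d(DY,L)=3/2, d(DY,Z)=15
iteration 4: select DY,IM (d=45/4, Q=-83); attach at lengths (23/12, 28/3); label the merged cluster DIMY
  updated: d(DIMY,GK)=53/4, d(DIMY,L)=45/8, d(DIMY,Z)=91/8
iteration 5: select DIMY,GK (d=53/4, Q=-71/2); attach at lengths (25/4, 7); label the merged cluster DGIKMY
  updated: d(DGIKMY,L)=-21/16, d(DGIKMY,Z)=93/16
iteration 6: select DGIKMY,L (d=-21/16, Q=-13/2); attach at lengths (5/4, -41/16); label the merged cluster DGIKLMY
  updated: d(DGIKLMY,Z)=73/16
iteration 7: select DGIKLMY,Z (d=73/16); attach at lengths (73/32, 73/32); label the merged cluster DGIKLMYZ
final tree: (((((D:159/16,Y:17/16):23/12,(I:2,M:3):28/3):25/4,(G:11/20,K:109/20):7):5/4,L:-41/16):73/32,Z:73/32)
total length: 199/4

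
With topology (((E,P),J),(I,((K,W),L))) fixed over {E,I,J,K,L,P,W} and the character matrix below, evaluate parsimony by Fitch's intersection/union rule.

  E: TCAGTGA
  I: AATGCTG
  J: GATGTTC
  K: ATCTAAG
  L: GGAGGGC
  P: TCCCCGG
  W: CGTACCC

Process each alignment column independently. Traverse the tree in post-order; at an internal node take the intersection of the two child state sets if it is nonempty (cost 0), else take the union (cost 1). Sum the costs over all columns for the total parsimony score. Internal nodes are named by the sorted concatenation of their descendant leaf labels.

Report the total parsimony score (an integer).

26

EP@0: {T} ∩ {T} = {T} (intersection, +0)
EJP@0: {T} ∪ {G} = {G,T} (union, +1)
KW@0: {A} ∪ {C} = {A,C} (union, +1)
KLW@0: {A,C} ∪ {G} = {A,C,G} (union, +1)
IKLW@0: {A} ∩ {A,C,G} = {A} (intersection, +0)
EIJKLPW@0: {G,T} ∪ {A} = {A,G,T} (union, +1)
EP@1: {C} ∩ {C} = {C} (intersection, +0)
EJP@1: {C} ∪ {A} = {A,C} (union, +1)
KW@1: {T} ∪ {G} = {G,T} (union, +1)
KLW@1: {G,T} ∩ {G} = {G} (intersection, +0)
IKLW@1: {A} ∪ {G} = {A,G} (union, +1)
EIJKLPW@1: {A,C} ∩ {A,G} = {A} (intersection, +0)
EP@2: {A} ∪ {C} = {A,C} (union, +1)
EJP@2: {A,C} ∪ {T} = {A,C,T} (union, +1)
KW@2: {C} ∪ {T} = {C,T} (union, +1)
KLW@2: {C,T} ∪ {A} = {A,C,T} (union, +1)
IKLW@2: {T} ∩ {A,C,T} = {T} (intersection, +0)
EIJKLPW@2: {A,C,T} ∩ {T} = {T} (intersection, +0)
EP@3: {G} ∪ {C} = {C,G} (union, +1)
EJP@3: {C,G} ∩ {G} = {G} (intersection, +0)
KW@3: {T} ∪ {A} = {A,T} (union, +1)
KLW@3: {A,T} ∪ {G} = {A,G,T} (union, +1)
IKLW@3: {G} ∩ {A,G,T} = {G} (intersection, +0)
EIJKLPW@3: {G} ∩ {G} = {G} (intersection, +0)
EP@4: {T} ∪ {C} = {C,T} (union, +1)
EJP@4: {C,T} ∩ {T} = {T} (intersection, +0)
KW@4: {A} ∪ {C} = {A,C} (union, +1)
KLW@4: {A,C} ∪ {G} = {A,C,G} (union, +1)
IKLW@4: {C} ∩ {A,C,G} = {C} (intersection, +0)
EIJKLPW@4: {T} ∪ {C} = {C,T} (union, +1)
EP@5: {G} ∩ {G} = {G} (intersection, +0)
EJP@5: {G} ∪ {T} = {G,T} (union, +1)
KW@5: {A} ∪ {C} = {A,C} (union, +1)
KLW@5: {A,C} ∪ {G} = {A,C,G} (union, +1)
IKLW@5: {T} ∪ {A,C,G} = {A,C,G,T} (union, +1)
EIJKLPW@5: {G,T} ∩ {A,C,G,T} = {G,T} (intersection, +0)
EP@6: {A} ∪ {G} = {A,G} (union, +1)
EJP@6: {A,G} ∪ {C} = {A,C,G} (union, +1)
KW@6: {G} ∪ {C} = {C,G} (union, +1)
KLW@6: {C,G} ∩ {C} = {C} (intersection, +0)
IKLW@6: {G} ∪ {C} = {C,G} (union, +1)
EIJKLPW@6: {A,C,G} ∩ {C,G} = {C,G} (intersection, +0)
per-site changes: [4, 3, 4, 3, 4, 4, 4]; total = 26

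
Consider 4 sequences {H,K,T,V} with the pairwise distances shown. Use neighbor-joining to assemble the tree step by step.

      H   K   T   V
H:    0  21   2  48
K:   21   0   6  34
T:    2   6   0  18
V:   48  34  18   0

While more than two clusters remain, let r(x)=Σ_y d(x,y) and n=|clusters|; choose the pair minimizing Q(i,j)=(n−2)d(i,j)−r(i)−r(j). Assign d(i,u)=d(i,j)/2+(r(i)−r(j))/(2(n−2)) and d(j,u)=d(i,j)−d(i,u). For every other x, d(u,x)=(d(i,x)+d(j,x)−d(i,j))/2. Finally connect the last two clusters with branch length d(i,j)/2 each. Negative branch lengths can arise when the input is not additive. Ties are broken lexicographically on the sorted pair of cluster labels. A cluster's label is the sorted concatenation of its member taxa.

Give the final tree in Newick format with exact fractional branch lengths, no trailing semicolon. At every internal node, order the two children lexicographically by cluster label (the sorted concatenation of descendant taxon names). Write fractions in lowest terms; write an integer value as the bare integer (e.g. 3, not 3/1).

(((H:49/4,T:-41/4):21/4,K:29/4):107/8,V:107/8)

step 1: merge (H,T) at d=2, Q=-93; branch lengths H→49/4, T→-41/4; new cluster HT
  updated: d(HT,K)=25/2, d(HT,V)=32
step 2: merge (HT,K) at d=25/2, Q=-157/2; branch lengths HT→21/4, K→29/4; new cluster HKT
  updated: d(HKT,V)=107/4
step 3: merge (HKT,V) at d=107/4; branch lengths HKT→107/8, V→107/8; new cluster HKTV
final tree: (((H:49/4,T:-41/4):21/4,K:29/4):107/8,V:107/8)
total length: 165/4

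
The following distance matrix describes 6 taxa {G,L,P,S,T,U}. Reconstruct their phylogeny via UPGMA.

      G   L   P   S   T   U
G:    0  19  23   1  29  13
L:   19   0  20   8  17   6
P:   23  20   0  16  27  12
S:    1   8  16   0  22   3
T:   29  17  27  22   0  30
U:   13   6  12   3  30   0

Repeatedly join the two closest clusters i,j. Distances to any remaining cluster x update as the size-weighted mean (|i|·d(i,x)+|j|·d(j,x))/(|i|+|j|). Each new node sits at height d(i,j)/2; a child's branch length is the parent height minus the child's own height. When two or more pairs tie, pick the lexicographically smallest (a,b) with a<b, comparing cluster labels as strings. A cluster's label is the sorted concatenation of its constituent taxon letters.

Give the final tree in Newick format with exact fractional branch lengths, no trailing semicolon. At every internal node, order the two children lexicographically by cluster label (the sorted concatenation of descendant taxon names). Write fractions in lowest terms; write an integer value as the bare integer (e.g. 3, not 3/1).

((((G:1/2,S:1/2):39/8,(L:3,U:3):19/8):7/2,P:71/8):29/8,T:25/2)

1. join G+S (d=1) ⇒ GS; edges |G|=1/2, |S|=1/2
  updated: d(GS,L)=27/2, d(GS,P)=39/2, d(GS,T)=51/2, d(GS,U)=8
2. join L+U (d=6) ⇒ LU; edges |L|=3, |U|=3
  updated: d(GS,LU)=43/4, d(LU,P)=16, d(LU,T)=47/2
3. join GS+LU (d=43/4) ⇒ GLSU; edges |GS|=39/8, |LU|=19/8
  updated: d(GLSU,P)=71/4, d(GLSU,T)=49/2
4. join GLSU+P (d=71/4) ⇒ GLPSU; edges |GLSU|=7/2, |P|=71/8
  updated: d(GLPSU,T)=25
5. join GLPSU+T (d=25) ⇒ GLPSTU; edges |GLPSU|=29/8, |T|=25/2
final tree: ((((G:1/2,S:1/2):39/8,(L:3,U:3):19/8):7/2,P:71/8):29/8,T:25/2)
total length: 171/4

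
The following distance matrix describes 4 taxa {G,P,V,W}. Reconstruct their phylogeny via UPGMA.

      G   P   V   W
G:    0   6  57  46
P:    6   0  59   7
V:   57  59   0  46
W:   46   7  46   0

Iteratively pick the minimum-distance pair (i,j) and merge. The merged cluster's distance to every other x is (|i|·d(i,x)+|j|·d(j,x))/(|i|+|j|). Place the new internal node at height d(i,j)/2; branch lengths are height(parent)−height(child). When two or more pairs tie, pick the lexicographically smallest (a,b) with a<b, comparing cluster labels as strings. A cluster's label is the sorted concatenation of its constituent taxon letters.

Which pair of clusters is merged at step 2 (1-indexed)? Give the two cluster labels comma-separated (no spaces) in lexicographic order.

GP,W

iteration 1: select G,P (d=6); attach at lengths (3, 3); label the merged cluster GP
  updated: d(GP,V)=58, d(GP,W)=53/2
iteration 2: select GP,W (d=53/2); attach at lengths (41/4, 53/4); label the merged cluster GPW
  updated: d(GPW,V)=54
iteration 3: select GPW,V (d=54); attach at lengths (55/4, 27); label the merged cluster GPVW
final tree: (((G:3,P:3):41/4,W:53/4):55/4,V:27)
total length: 281/4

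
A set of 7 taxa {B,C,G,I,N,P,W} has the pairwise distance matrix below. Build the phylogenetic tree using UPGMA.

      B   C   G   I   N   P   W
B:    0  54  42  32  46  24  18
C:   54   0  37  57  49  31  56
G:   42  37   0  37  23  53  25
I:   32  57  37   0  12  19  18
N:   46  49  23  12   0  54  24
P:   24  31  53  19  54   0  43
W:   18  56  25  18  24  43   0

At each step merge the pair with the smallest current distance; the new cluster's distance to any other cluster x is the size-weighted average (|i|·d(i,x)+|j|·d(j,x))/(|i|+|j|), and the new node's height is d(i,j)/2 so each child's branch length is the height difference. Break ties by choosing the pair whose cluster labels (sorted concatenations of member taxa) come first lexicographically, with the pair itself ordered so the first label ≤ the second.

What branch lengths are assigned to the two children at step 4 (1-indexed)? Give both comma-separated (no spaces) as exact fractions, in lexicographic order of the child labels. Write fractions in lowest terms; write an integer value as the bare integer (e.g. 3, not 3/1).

step 1: merge (I,N) at d=12; branch lengths I→6, N→6; new cluster IN
  updated: d(B,IN)=39, d(C,IN)=53, d(G,IN)=30, d(IN,P)=73/2, d(IN,W)=21
step 2: merge (B,W) at d=18; branch lengths B→9, W→9; new cluster BW
  updated: d(BW,C)=55, d(BW,G)=67/2, d(BW,IN)=30, d(BW,P)=67/2
step 3: merge (BW,IN) at d=30; branch lengths BW→6, IN→9; new cluster BINW
  updated: d(BINW,C)=54, d(BINW,G)=127/4, d(BINW,P)=35
step 4: merge (C,P) at d=31; branch lengths C→31/2, P→31/2; new cluster CP
  updated: d(BINW,CP)=89/2, d(CP,G)=45
step 5: merge (BINW,G) at d=127/4; branch lengths BINW→7/8, G→127/8; new cluster BGINW
  updated: d(BGINW,CP)=223/5
step 6: merge (BGINW,CP) at d=223/5; branch lengths BGINW→257/40, CP→34/5; new cluster BCGINPW
final tree: ((((B:9,W:9):6,(I:6,N:6):9):7/8,G:127/8):257/40,(C:31/2,P:31/2):34/5)
total length: 4239/40

31/2,31/2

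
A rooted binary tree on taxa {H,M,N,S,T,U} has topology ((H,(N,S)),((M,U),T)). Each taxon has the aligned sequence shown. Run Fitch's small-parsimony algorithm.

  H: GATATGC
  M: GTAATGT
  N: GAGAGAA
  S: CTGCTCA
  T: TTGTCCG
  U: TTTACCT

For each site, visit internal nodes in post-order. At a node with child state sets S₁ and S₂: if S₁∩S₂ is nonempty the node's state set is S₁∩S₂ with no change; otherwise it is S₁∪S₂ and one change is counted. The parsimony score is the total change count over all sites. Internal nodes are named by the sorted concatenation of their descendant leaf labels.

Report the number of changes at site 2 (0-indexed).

site 0, node NS: N={G} ∪ S={C} → {C,G} (+1)
site 0, node HNS: H={G} ∩ NS={C,G} → {G} (+0)
site 0, node MU: M={G} ∪ U={T} → {G,T} (+1)
site 0, node MTU: MU={G,T} ∩ T={T} → {T} (+0)
site 0, node HMNSTU: HNS={G} ∪ MTU={T} → {G,T} (+1)
site 1, node NS: N={A} ∪ S={T} → {A,T} (+1)
site 1, node HNS: H={A} ∩ NS={A,T} → {A} (+0)
site 1, node MU: M={T} ∩ U={T} → {T} (+0)
site 1, node MTU: MU={T} ∩ T={T} → {T} (+0)
site 1, node HMNSTU: HNS={A} ∪ MTU={T} → {A,T} (+1)
site 2, node NS: N={G} ∩ S={G} → {G} (+0)
site 2, node HNS: H={T} ∪ NS={G} → {G,T} (+1)
site 2, node MU: M={A} ∪ U={T} → {A,T} (+1)
site 2, node MTU: MU={A,T} ∪ T={G} → {A,G,T} (+1)
site 2, node HMNSTU: HNS={G,T} ∩ MTU={A,G,T} → {G,T} (+0)
site 3, node NS: N={A} ∪ S={C} → {A,C} (+1)
site 3, node HNS: H={A} ∩ NS={A,C} → {A} (+0)
site 3, node MU: M={A} ∩ U={A} → {A} (+0)
site 3, node MTU: MU={A} ∪ T={T} → {A,T} (+1)
site 3, node HMNSTU: HNS={A} ∩ MTU={A,T} → {A} (+0)
site 4, node NS: N={G} ∪ S={T} → {G,T} (+1)
site 4, node HNS: H={T} ∩ NS={G,T} → {T} (+0)
site 4, node MU: M={T} ∪ U={C} → {C,T} (+1)
site 4, node MTU: MU={C,T} ∩ T={C} → {C} (+0)
site 4, node HMNSTU: HNS={T} ∪ MTU={C} → {C,T} (+1)
site 5, node NS: N={A} ∪ S={C} → {A,C} (+1)
site 5, node HNS: H={G} ∪ NS={A,C} → {A,C,G} (+1)
site 5, node MU: M={G} ∪ U={C} → {C,G} (+1)
site 5, node MTU: MU={C,G} ∩ T={C} → {C} (+0)
site 5, node HMNSTU: HNS={A,C,G} ∩ MTU={C} → {C} (+0)
site 6, node NS: N={A} ∩ S={A} → {A} (+0)
site 6, node HNS: H={C} ∪ NS={A} → {A,C} (+1)
site 6, node MU: M={T} ∩ U={T} → {T} (+0)
site 6, node MTU: MU={T} ∪ T={G} → {G,T} (+1)
site 6, node HMNSTU: HNS={A,C} ∪ MTU={G,T} → {A,C,G,T} (+1)
per-site changes: [3, 2, 3, 2, 3, 3, 3]; total = 19

3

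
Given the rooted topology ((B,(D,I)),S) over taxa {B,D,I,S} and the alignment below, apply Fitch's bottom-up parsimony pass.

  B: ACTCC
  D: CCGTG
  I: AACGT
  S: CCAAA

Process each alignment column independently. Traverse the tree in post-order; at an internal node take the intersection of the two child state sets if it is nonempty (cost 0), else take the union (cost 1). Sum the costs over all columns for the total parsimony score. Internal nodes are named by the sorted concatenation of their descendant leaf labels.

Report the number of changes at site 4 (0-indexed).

[col 0] DI: children D:{C}, I:{A} ∪→ {A,C}; cost 1
[col 0] BDI: children B:{A}, DI:{A,C} ∩→ {A}; cost 0
[col 0] BDIS: children BDI:{A}, S:{C} ∪→ {A,C}; cost 1
[col 1] DI: children D:{C}, I:{A} ∪→ {A,C}; cost 1
[col 1] BDI: children B:{C}, DI:{A,C} ∩→ {C}; cost 0
[col 1] BDIS: children BDI:{C}, S:{C} ∩→ {C}; cost 0
[col 2] DI: children D:{G}, I:{C} ∪→ {C,G}; cost 1
[col 2] BDI: children B:{T}, DI:{C,G} ∪→ {C,G,T}; cost 1
[col 2] BDIS: children BDI:{C,G,T}, S:{A} ∪→ {A,C,G,T}; cost 1
[col 3] DI: children D:{T}, I:{G} ∪→ {G,T}; cost 1
[col 3] BDI: children B:{C}, DI:{G,T} ∪→ {C,G,T}; cost 1
[col 3] BDIS: children BDI:{C,G,T}, S:{A} ∪→ {A,C,G,T}; cost 1
[col 4] DI: children D:{G}, I:{T} ∪→ {G,T}; cost 1
[col 4] BDI: children B:{C}, DI:{G,T} ∪→ {C,G,T}; cost 1
[col 4] BDIS: children BDI:{C,G,T}, S:{A} ∪→ {A,C,G,T}; cost 1
per-site changes: [2, 1, 3, 3, 3]; total = 12

3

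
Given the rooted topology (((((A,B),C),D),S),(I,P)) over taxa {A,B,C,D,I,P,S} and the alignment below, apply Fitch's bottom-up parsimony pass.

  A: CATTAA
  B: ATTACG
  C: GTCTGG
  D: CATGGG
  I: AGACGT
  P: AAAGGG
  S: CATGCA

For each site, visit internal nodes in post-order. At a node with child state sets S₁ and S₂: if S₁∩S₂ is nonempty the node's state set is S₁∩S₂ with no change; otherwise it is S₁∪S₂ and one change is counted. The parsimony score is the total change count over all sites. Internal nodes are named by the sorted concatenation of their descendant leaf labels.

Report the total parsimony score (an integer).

AB@0: {C} ∪ {A} = {A,C} (union, +1)
ABC@0: {A,C} ∪ {G} = {A,C,G} (union, +1)
ABCD@0: {A,C,G} ∩ {C} = {C} (intersection, +0)
ABCDS@0: {C} ∩ {C} = {C} (intersection, +0)
IP@0: {A} ∩ {A} = {A} (intersection, +0)
ABCDIPS@0: {C} ∪ {A} = {A,C} (union, +1)
AB@1: {A} ∪ {T} = {A,T} (union, +1)
ABC@1: {A,T} ∩ {T} = {T} (intersection, +0)
ABCD@1: {T} ∪ {A} = {A,T} (union, +1)
ABCDS@1: {A,T} ∩ {A} = {A} (intersection, +0)
IP@1: {G} ∪ {A} = {A,G} (union, +1)
ABCDIPS@1: {A} ∩ {A,G} = {A} (intersection, +0)
AB@2: {T} ∩ {T} = {T} (intersection, +0)
ABC@2: {T} ∪ {C} = {C,T} (union, +1)
ABCD@2: {C,T} ∩ {T} = {T} (intersection, +0)
ABCDS@2: {T} ∩ {T} = {T} (intersection, +0)
IP@2: {A} ∩ {A} = {A} (intersection, +0)
ABCDIPS@2: {T} ∪ {A} = {A,T} (union, +1)
AB@3: {T} ∪ {A} = {A,T} (union, +1)
ABC@3: {A,T} ∩ {T} = {T} (intersection, +0)
ABCD@3: {T} ∪ {G} = {G,T} (union, +1)
ABCDS@3: {G,T} ∩ {G} = {G} (intersection, +0)
IP@3: {C} ∪ {G} = {C,G} (union, +1)
ABCDIPS@3: {G} ∩ {C,G} = {G} (intersection, +0)
AB@4: {A} ∪ {C} = {A,C} (union, +1)
ABC@4: {A,C} ∪ {G} = {A,C,G} (union, +1)
ABCD@4: {A,C,G} ∩ {G} = {G} (intersection, +0)
ABCDS@4: {G} ∪ {C} = {C,G} (union, +1)
IP@4: {G} ∩ {G} = {G} (intersection, +0)
ABCDIPS@4: {C,G} ∩ {G} = {G} (intersection, +0)
AB@5: {A} ∪ {G} = {A,G} (union, +1)
ABC@5: {A,G} ∩ {G} = {G} (intersection, +0)
ABCD@5: {G} ∩ {G} = {G} (intersection, +0)
ABCDS@5: {G} ∪ {A} = {A,G} (union, +1)
IP@5: {T} ∪ {G} = {G,T} (union, +1)
ABCDIPS@5: {A,G} ∩ {G,T} = {G} (intersection, +0)
per-site changes: [3, 3, 2, 3, 3, 3]; total = 17

17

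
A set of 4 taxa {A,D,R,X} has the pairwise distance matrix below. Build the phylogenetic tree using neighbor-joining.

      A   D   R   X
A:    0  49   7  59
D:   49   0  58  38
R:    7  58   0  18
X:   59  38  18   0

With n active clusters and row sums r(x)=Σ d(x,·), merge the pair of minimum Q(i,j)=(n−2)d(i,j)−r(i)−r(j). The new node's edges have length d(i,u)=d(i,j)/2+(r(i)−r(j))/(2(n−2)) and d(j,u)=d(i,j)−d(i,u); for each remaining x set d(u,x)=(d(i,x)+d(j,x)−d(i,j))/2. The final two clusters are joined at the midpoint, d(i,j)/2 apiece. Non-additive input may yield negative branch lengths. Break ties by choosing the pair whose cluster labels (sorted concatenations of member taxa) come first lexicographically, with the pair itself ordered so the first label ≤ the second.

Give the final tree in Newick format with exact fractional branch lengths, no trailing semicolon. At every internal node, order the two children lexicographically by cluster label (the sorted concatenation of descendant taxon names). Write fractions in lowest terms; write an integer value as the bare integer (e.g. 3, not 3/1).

(((A:23/2,R:-9/2):47/2,D:53/2):23/4,X:23/4)

step 1: merge (A,R) at d=7, Q=-184; branch lengths A→23/2, R→-9/2; new cluster AR
  updated: d(AR,D)=50, d(AR,X)=35
step 2: merge (AR,D) at d=50, Q=-123; branch lengths AR→47/2, D→53/2; new cluster ADR
  updated: d(ADR,X)=23/2
step 3: merge (ADR,X) at d=23/2; branch lengths ADR→23/4, X→23/4; new cluster ADRX
final tree: (((A:23/2,R:-9/2):47/2,D:53/2):23/4,X:23/4)
total length: 137/2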